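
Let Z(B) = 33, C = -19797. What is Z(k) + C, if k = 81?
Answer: -19764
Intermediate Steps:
Z(k) + C = 33 - 19797 = -19764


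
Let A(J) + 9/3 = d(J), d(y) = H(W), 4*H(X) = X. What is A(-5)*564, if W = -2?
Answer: -1974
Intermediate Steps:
H(X) = X/4
d(y) = -½ (d(y) = (¼)*(-2) = -½)
A(J) = -7/2 (A(J) = -3 - ½ = -7/2)
A(-5)*564 = -7/2*564 = -1974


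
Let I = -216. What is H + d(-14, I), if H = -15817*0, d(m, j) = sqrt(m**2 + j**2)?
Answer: 2*sqrt(11713) ≈ 216.45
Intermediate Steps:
d(m, j) = sqrt(j**2 + m**2)
H = 0
H + d(-14, I) = 0 + sqrt((-216)**2 + (-14)**2) = 0 + sqrt(46656 + 196) = 0 + sqrt(46852) = 0 + 2*sqrt(11713) = 2*sqrt(11713)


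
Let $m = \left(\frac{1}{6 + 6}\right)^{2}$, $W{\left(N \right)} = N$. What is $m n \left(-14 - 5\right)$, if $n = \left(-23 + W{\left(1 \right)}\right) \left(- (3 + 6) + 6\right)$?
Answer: $- \frac{209}{24} \approx -8.7083$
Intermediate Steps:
$n = 66$ ($n = \left(-23 + 1\right) \left(- (3 + 6) + 6\right) = - 22 \left(\left(-1\right) 9 + 6\right) = - 22 \left(-9 + 6\right) = \left(-22\right) \left(-3\right) = 66$)
$m = \frac{1}{144}$ ($m = \left(\frac{1}{12}\right)^{2} = \frac{1}{144} \approx 0.0069444$)
$m n \left(-14 - 5\right) = \frac{1}{144} \cdot 66 \left(-14 - 5\right) = \frac{11}{24} \left(-19\right) = - \frac{209}{24}$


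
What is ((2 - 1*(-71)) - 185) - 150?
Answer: -262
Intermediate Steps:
((2 - 1*(-71)) - 185) - 150 = ((2 + 71) - 185) - 150 = (73 - 185) - 150 = -112 - 150 = -262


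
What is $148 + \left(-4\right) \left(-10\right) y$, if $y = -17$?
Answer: $-532$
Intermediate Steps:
$148 + \left(-4\right) \left(-10\right) y = 148 + \left(-4\right) \left(-10\right) \left(-17\right) = 148 + 40 \left(-17\right) = 148 - 680 = -532$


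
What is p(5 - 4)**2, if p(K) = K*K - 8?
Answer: 49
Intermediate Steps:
p(K) = -8 + K**2 (p(K) = K**2 - 8 = -8 + K**2)
p(5 - 4)**2 = (-8 + (5 - 4)**2)**2 = (-8 + 1**2)**2 = (-8 + 1)**2 = (-7)**2 = 49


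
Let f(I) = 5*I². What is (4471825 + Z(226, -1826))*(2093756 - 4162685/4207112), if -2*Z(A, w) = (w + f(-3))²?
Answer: 7262979512693691149/1202032 ≈ 6.0422e+12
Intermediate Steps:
Z(A, w) = -(45 + w)²/2 (Z(A, w) = -(w + 5*(-3)²)²/2 = -(w + 5*9)²/2 = -(w + 45)²/2 = -(45 + w)²/2)
(4471825 + Z(226, -1826))*(2093756 - 4162685/4207112) = (4471825 - (45 - 1826)²/2)*(2093756 - 4162685/4207112) = (4471825 - ½*(-1781)²)*(2093756 - 4162685*1/4207112) = (4471825 - ½*3171961)*(2093756 - 4162685/4207112) = (4471825 - 3171961/2)*(8808661829987/4207112) = (5771689/2)*(8808661829987/4207112) = 7262979512693691149/1202032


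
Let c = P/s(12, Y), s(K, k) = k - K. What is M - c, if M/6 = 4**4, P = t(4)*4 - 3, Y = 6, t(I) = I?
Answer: 9229/6 ≈ 1538.2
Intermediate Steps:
P = 13 (P = 4*4 - 3 = 16 - 3 = 13)
M = 1536 (M = 6*4**4 = 6*256 = 1536)
c = -13/6 (c = 13/(6 - 1*12) = 13/(6 - 12) = 13/(-6) = 13*(-1/6) = -13/6 ≈ -2.1667)
M - c = 1536 - 1*(-13/6) = 1536 + 13/6 = 9229/6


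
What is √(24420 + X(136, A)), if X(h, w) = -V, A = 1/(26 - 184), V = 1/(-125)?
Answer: √15262505/25 ≈ 156.27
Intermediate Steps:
V = -1/125 ≈ -0.0080000
A = -1/158 (A = 1/(-158) = -1/158 ≈ -0.0063291)
X(h, w) = 1/125 (X(h, w) = -1*(-1/125) = 1/125)
√(24420 + X(136, A)) = √(24420 + 1/125) = √(3052501/125) = √15262505/25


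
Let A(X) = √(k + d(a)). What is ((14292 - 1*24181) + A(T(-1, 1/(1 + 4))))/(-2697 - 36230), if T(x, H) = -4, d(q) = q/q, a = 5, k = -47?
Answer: 9889/38927 - I*√46/38927 ≈ 0.25404 - 0.00017423*I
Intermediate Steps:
d(q) = 1
A(X) = I*√46 (A(X) = √(-47 + 1) = √(-46) = I*√46)
((14292 - 1*24181) + A(T(-1, 1/(1 + 4))))/(-2697 - 36230) = ((14292 - 1*24181) + I*√46)/(-2697 - 36230) = ((14292 - 24181) + I*√46)/(-38927) = (-9889 + I*√46)*(-1/38927) = 9889/38927 - I*√46/38927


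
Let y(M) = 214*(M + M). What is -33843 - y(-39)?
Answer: -17151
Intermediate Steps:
y(M) = 428*M (y(M) = 214*(2*M) = 428*M)
-33843 - y(-39) = -33843 - 428*(-39) = -33843 - 1*(-16692) = -33843 + 16692 = -17151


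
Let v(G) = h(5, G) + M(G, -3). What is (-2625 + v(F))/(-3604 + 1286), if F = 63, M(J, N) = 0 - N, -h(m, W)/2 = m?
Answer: 1316/1159 ≈ 1.1355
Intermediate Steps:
h(m, W) = -2*m
M(J, N) = -N
v(G) = -7 (v(G) = -2*5 - 1*(-3) = -10 + 3 = -7)
(-2625 + v(F))/(-3604 + 1286) = (-2625 - 7)/(-3604 + 1286) = -2632/(-2318) = -2632*(-1/2318) = 1316/1159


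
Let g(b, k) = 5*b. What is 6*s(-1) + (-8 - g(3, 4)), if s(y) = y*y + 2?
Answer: -5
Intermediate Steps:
s(y) = 2 + y² (s(y) = y² + 2 = 2 + y²)
6*s(-1) + (-8 - g(3, 4)) = 6*(2 + (-1)²) + (-8 - 5*3) = 6*(2 + 1) + (-8 - 1*15) = 6*3 + (-8 - 15) = 18 - 23 = -5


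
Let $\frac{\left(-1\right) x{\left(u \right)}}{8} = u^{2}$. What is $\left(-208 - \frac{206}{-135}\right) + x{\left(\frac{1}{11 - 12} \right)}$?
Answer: $- \frac{28954}{135} \approx -214.47$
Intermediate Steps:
$x{\left(u \right)} = - 8 u^{2}$
$\left(-208 - \frac{206}{-135}\right) + x{\left(\frac{1}{11 - 12} \right)} = \left(-208 - \frac{206}{-135}\right) - 8 \left(\frac{1}{11 - 12}\right)^{2} = \left(-208 - - \frac{206}{135}\right) - 8 \left(\frac{1}{-1}\right)^{2} = \left(-208 + \frac{206}{135}\right) - 8 \left(-1\right)^{2} = - \frac{27874}{135} - 8 = - \frac{28954}{135}$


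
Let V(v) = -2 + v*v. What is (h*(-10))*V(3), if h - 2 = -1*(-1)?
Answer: -210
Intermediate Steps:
V(v) = -2 + v²
h = 3 (h = 2 - 1*(-1) = 2 + 1 = 3)
(h*(-10))*V(3) = (3*(-10))*(-2 + 3²) = -30*(-2 + 9) = -30*7 = -210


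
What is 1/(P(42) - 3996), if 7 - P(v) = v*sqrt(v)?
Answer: -3989/15838033 + 42*sqrt(42)/15838033 ≈ -0.00023468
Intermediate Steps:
P(v) = 7 - v**(3/2) (P(v) = 7 - v*sqrt(v) = 7 - v**(3/2))
1/(P(42) - 3996) = 1/((7 - 42**(3/2)) - 3996) = 1/((7 - 42*sqrt(42)) - 3996) = 1/(-3989 - 42*sqrt(42))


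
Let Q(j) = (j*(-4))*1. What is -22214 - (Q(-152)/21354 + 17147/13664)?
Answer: -3240999421367/145890528 ≈ -22215.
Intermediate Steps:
Q(j) = -4*j (Q(j) = -4*j*1 = -4*j)
-22214 - (Q(-152)/21354 + 17147/13664) = -22214 - (-4*(-152)/21354 + 17147/13664) = -22214 - (608*(1/21354) + 17147*(1/13664)) = -22214 - (304/10677 + 17147/13664) = -22214 - 1*187232375/145890528 = -22214 - 187232375/145890528 = -3240999421367/145890528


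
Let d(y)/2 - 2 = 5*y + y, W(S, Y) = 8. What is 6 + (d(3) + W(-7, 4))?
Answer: 54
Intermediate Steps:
d(y) = 4 + 12*y (d(y) = 4 + 2*(5*y + y) = 4 + 2*(6*y) = 4 + 12*y)
6 + (d(3) + W(-7, 4)) = 6 + ((4 + 12*3) + 8) = 6 + ((4 + 36) + 8) = 6 + (40 + 8) = 6 + 48 = 54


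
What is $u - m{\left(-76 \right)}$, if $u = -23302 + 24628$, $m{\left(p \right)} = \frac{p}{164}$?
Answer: $\frac{54385}{41} \approx 1326.5$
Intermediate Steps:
$m{\left(p \right)} = \frac{p}{164}$ ($m{\left(p \right)} = p \frac{1}{164} = \frac{p}{164}$)
$u = 1326$
$u - m{\left(-76 \right)} = 1326 - \frac{1}{164} \left(-76\right) = 1326 - - \frac{19}{41} = 1326 + \frac{19}{41} = \frac{54385}{41}$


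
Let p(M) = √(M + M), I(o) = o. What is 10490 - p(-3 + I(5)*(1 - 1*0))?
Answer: 10488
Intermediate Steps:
p(M) = √2*√M (p(M) = √(2*M) = √2*√M)
10490 - p(-3 + I(5)*(1 - 1*0)) = 10490 - √2*√(-3 + 5*(1 - 1*0)) = 10490 - √2*√(-3 + 5*(1 + 0)) = 10490 - √2*√(-3 + 5*1) = 10490 - √2*√(-3 + 5) = 10490 - √2*√2 = 10490 - 1*2 = 10490 - 2 = 10488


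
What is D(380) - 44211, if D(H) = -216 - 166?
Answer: -44593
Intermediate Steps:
D(H) = -382
D(380) - 44211 = -382 - 44211 = -44593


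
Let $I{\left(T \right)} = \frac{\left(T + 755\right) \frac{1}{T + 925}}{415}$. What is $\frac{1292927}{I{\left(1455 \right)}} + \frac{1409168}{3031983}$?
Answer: $\frac{22775970913759394}{39415779} \approx 5.7784 \cdot 10^{8}$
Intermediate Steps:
$I{\left(T \right)} = \frac{755 + T}{415 \left(925 + T\right)}$ ($I{\left(T \right)} = \frac{755 + T}{925 + T} \frac{1}{415} = \frac{755 + T}{415 \left(925 + T\right)}$)
$\frac{1292927}{I{\left(1455 \right)}} + \frac{1409168}{3031983} = \frac{1292927}{\frac{1}{415} \frac{1}{925 + 1455} \left(755 + 1455\right)} + \frac{1409168}{3031983} = \frac{1292927}{\frac{1}{415} \cdot \frac{1}{2380} \cdot 2210} + 1409168 \cdot \frac{1}{3031983} = \frac{1292927}{\frac{1}{415} \cdot \frac{1}{2380} \cdot 2210} + \frac{1409168}{3031983} = \frac{1292927}{\frac{13}{5810}} + \frac{1409168}{3031983} = 1292927 \cdot \frac{5810}{13} + \frac{1409168}{3031983} = \frac{7511905870}{13} + \frac{1409168}{3031983} = \frac{22775970913759394}{39415779}$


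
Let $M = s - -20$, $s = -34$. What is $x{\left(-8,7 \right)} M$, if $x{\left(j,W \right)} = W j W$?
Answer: $5488$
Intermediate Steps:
$x{\left(j,W \right)} = j W^{2}$
$M = -14$ ($M = -34 - -20 = -34 + 20 = -14$)
$x{\left(-8,7 \right)} M = - 8 \cdot 7^{2} \left(-14\right) = \left(-8\right) 49 \left(-14\right) = \left(-392\right) \left(-14\right) = 5488$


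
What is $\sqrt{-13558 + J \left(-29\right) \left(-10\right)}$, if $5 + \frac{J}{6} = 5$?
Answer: $i \sqrt{13558} \approx 116.44 i$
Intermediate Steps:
$J = 0$ ($J = -30 + 6 \cdot 5 = -30 + 30 = 0$)
$\sqrt{-13558 + J \left(-29\right) \left(-10\right)} = \sqrt{-13558 + 0 \left(-29\right) \left(-10\right)} = \sqrt{-13558 + 0 \left(-10\right)} = \sqrt{-13558 + 0} = \sqrt{-13558} = i \sqrt{13558}$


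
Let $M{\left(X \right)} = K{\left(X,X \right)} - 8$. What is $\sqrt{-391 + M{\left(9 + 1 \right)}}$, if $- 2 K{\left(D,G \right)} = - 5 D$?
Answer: $i \sqrt{374} \approx 19.339 i$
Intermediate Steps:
$K{\left(D,G \right)} = \frac{5 D}{2}$ ($K{\left(D,G \right)} = - \frac{\left(-5\right) D}{2} = \frac{5 D}{2}$)
$M{\left(X \right)} = -8 + \frac{5 X}{2}$ ($M{\left(X \right)} = \frac{5 X}{2} - 8 = -8 + \frac{5 X}{2}$)
$\sqrt{-391 + M{\left(9 + 1 \right)}} = \sqrt{-391 - \left(8 - \frac{5 \left(9 + 1\right)}{2}\right)} = \sqrt{-391 + \left(-8 + \frac{5}{2} \cdot 10\right)} = \sqrt{-391 + \left(-8 + 25\right)} = \sqrt{-391 + 17} = \sqrt{-374} = i \sqrt{374}$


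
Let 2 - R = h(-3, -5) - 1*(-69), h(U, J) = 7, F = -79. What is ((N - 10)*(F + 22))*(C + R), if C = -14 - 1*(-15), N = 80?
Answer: 291270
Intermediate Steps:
C = 1 (C = -14 + 15 = 1)
R = -74 (R = 2 - (7 - 1*(-69)) = 2 - (7 + 69) = 2 - 1*76 = 2 - 76 = -74)
((N - 10)*(F + 22))*(C + R) = ((80 - 10)*(-79 + 22))*(1 - 74) = (70*(-57))*(-73) = -3990*(-73) = 291270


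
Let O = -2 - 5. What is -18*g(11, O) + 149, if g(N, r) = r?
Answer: 275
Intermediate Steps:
O = -7
-18*g(11, O) + 149 = -18*(-7) + 149 = 126 + 149 = 275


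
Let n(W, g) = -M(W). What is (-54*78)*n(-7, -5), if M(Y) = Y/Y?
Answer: 4212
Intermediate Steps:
M(Y) = 1
n(W, g) = -1 (n(W, g) = -1*1 = -1)
(-54*78)*n(-7, -5) = -54*78*(-1) = -4212*(-1) = 4212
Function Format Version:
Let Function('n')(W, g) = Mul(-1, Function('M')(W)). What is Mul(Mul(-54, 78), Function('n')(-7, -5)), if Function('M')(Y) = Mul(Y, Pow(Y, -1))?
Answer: 4212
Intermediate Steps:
Function('M')(Y) = 1
Function('n')(W, g) = -1 (Function('n')(W, g) = Mul(-1, 1) = -1)
Mul(Mul(-54, 78), Function('n')(-7, -5)) = Mul(Mul(-54, 78), -1) = Mul(-4212, -1) = 4212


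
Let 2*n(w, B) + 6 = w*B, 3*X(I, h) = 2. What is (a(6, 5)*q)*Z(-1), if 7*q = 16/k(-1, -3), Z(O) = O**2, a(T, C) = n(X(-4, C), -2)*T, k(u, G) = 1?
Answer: -352/7 ≈ -50.286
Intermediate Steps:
X(I, h) = 2/3 (X(I, h) = (1/3)*2 = 2/3)
n(w, B) = -3 + B*w/2 (n(w, B) = -3 + (w*B)/2 = -3 + (B*w)/2 = -3 + B*w/2)
a(T, C) = -11*T/3 (a(T, C) = (-3 + (1/2)*(-2)*(2/3))*T = (-3 - 2/3)*T = -11*T/3)
q = 16/7 (q = (16/1)/7 = (16*1)/7 = (1/7)*16 = 16/7 ≈ 2.2857)
(a(6, 5)*q)*Z(-1) = (-11/3*6*(16/7))*(-1)**2 = -22*16/7*1 = -352/7*1 = -352/7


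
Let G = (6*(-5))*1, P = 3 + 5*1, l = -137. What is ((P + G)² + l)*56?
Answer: 19432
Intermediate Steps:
P = 8 (P = 3 + 5 = 8)
G = -30 (G = -30*1 = -30)
((P + G)² + l)*56 = ((8 - 30)² - 137)*56 = ((-22)² - 137)*56 = (484 - 137)*56 = 347*56 = 19432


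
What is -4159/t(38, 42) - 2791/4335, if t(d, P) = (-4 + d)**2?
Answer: -73549/17340 ≈ -4.2416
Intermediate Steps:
-4159/t(38, 42) - 2791/4335 = -4159/(-4 + 38)**2 - 2791/4335 = -4159/(34**2) - 2791*1/4335 = -4159/1156 - 2791/4335 = -73549/17340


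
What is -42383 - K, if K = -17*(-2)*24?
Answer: -43199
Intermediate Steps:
K = 816 (K = 34*24 = 816)
-42383 - K = -42383 - 1*816 = -42383 - 816 = -43199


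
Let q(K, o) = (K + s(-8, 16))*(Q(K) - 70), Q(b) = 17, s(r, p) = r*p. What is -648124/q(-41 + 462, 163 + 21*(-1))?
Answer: 648124/15529 ≈ 41.736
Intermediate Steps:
s(r, p) = p*r
q(K, o) = 6784 - 53*K (q(K, o) = (K + 16*(-8))*(17 - 70) = (K - 128)*(-53) = (-128 + K)*(-53) = 6784 - 53*K)
-648124/q(-41 + 462, 163 + 21*(-1)) = -648124/(6784 - 53*(-41 + 462)) = -648124/(6784 - 53*421) = -648124/(6784 - 22313) = -648124/(-15529) = -648124*(-1/15529) = 648124/15529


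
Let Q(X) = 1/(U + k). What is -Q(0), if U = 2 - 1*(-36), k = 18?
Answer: -1/56 ≈ -0.017857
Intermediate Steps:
U = 38 (U = 2 + 36 = 38)
Q(X) = 1/56 (Q(X) = 1/(38 + 18) = 1/56)
-Q(0) = -1*1/56 = -1/56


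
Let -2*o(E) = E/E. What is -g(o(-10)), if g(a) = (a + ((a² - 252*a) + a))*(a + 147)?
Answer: -146793/8 ≈ -18349.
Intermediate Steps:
o(E) = -½ (o(E) = -E/(2*E) = -½*1 = -½)
g(a) = (147 + a)*(a² - 250*a) (g(a) = (a + (a² - 251*a))*(147 + a) = (a² - 250*a)*(147 + a) = (147 + a)*(a² - 250*a))
-g(o(-10)) = -(-1)*(-36750 + (-½)² - 103*(-½))/2 = -(-1)*(-36750 + ¼ + 103/2)/2 = -(-1)*(-146793)/(2*4) = -1*146793/8 = -146793/8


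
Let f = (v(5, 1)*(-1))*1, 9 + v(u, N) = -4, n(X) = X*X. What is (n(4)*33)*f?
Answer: 6864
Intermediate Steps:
n(X) = X**2
v(u, N) = -13 (v(u, N) = -9 - 4 = -13)
f = 13 (f = -13*(-1)*1 = 13*1 = 13)
(n(4)*33)*f = (4**2*33)*13 = (16*33)*13 = 528*13 = 6864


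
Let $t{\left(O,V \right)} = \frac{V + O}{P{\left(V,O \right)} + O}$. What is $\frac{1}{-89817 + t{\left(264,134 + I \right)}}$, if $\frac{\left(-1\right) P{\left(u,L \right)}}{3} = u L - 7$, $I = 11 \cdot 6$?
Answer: $- \frac{158115}{14201415419} \approx -1.1134 \cdot 10^{-5}$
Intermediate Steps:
$I = 66$
$P{\left(u,L \right)} = 21 - 3 L u$ ($P{\left(u,L \right)} = - 3 \left(u L - 7\right) = - 3 \left(L u - 7\right) = - 3 \left(-7 + L u\right) = 21 - 3 L u$)
$t{\left(O,V \right)} = \frac{O + V}{21 + O - 3 O V}$ ($t{\left(O,V \right)} = \frac{V + O}{\left(21 - 3 O V\right) + O} = \frac{O + V}{21 + O - 3 O V}$)
$\frac{1}{-89817 + t{\left(264,134 + I \right)}} = \frac{1}{-89817 + \frac{264 + \left(134 + 66\right)}{21 + 264 - 792 \left(134 + 66\right)}} = \frac{1}{-89817 + \frac{264 + 200}{21 + 264 - 792 \cdot 200}} = \frac{1}{-89817 + \frac{1}{21 + 264 - 158400} \cdot 464} = \frac{1}{-89817 + \frac{1}{-158115} \cdot 464} = \frac{1}{-89817 - \frac{464}{158115}} = \frac{1}{- \frac{14201415419}{158115}} = - \frac{158115}{14201415419}$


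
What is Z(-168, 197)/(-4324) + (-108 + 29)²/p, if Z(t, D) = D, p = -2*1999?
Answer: -13886845/8643676 ≈ -1.6066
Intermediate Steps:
p = -3998
Z(-168, 197)/(-4324) + (-108 + 29)²/p = 197/(-4324) + (-108 + 29)²/(-3998) = 197*(-1/4324) + (-79)²*(-1/3998) = -197/4324 + 6241*(-1/3998) = -197/4324 - 6241/3998 = -13886845/8643676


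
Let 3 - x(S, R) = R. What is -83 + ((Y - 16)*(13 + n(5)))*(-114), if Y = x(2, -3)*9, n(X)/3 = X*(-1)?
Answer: 8581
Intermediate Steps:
x(S, R) = 3 - R
n(X) = -3*X (n(X) = 3*(X*(-1)) = 3*(-X) = -3*X)
Y = 54 (Y = (3 - 1*(-3))*9 = (3 + 3)*9 = 6*9 = 54)
-83 + ((Y - 16)*(13 + n(5)))*(-114) = -83 + ((54 - 16)*(13 - 3*5))*(-114) = -83 + (38*(13 - 15))*(-114) = -83 + (38*(-2))*(-114) = -83 - 76*(-114) = -83 + 8664 = 8581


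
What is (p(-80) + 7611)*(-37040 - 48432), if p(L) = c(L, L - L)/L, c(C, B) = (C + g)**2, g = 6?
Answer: -3223384168/5 ≈ -6.4468e+8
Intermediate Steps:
c(C, B) = (6 + C)**2 (c(C, B) = (C + 6)**2 = (6 + C)**2)
p(L) = (6 + L)**2/L
(p(-80) + 7611)*(-37040 - 48432) = ((6 - 80)**2/(-80) + 7611)*(-37040 - 48432) = (-1/80*(-74)**2 + 7611)*(-85472) = (-1/80*5476 + 7611)*(-85472) = (-1369/20 + 7611)*(-85472) = (150851/20)*(-85472) = -3223384168/5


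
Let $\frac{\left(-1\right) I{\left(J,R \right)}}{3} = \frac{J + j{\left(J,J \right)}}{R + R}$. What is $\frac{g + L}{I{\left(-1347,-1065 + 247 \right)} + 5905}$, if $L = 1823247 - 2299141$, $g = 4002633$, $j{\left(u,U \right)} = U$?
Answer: $\frac{2884872502}{4826249} \approx 597.75$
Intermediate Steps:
$L = -475894$ ($L = 1823247 - 2299141 = -475894$)
$I{\left(J,R \right)} = - \frac{3 J}{R}$ ($I{\left(J,R \right)} = - 3 \frac{J + J}{R + R} = - 3 \frac{2 J}{2 R} = - 3 \cdot 2 J \frac{1}{2 R} = - 3 \frac{J}{R} = - \frac{3 J}{R}$)
$\frac{g + L}{I{\left(-1347,-1065 + 247 \right)} + 5905} = \frac{4002633 - 475894}{\left(-3\right) \left(-1347\right) \frac{1}{-1065 + 247} + 5905} = \frac{3526739}{\left(-3\right) \left(-1347\right) \frac{1}{-818} + 5905} = \frac{3526739}{\left(-3\right) \left(-1347\right) \left(- \frac{1}{818}\right) + 5905} = \frac{3526739}{- \frac{4041}{818} + 5905} = \frac{3526739}{\frac{4826249}{818}} = 3526739 \cdot \frac{818}{4826249} = \frac{2884872502}{4826249}$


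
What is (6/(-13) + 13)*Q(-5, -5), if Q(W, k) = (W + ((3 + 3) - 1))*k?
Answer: 0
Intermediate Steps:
Q(W, k) = k*(5 + W) (Q(W, k) = (W + (6 - 1))*k = (W + 5)*k = (5 + W)*k = k*(5 + W))
(6/(-13) + 13)*Q(-5, -5) = (6/(-13) + 13)*(-5*(5 - 5)) = (6*(-1/13) + 13)*(-5*0) = (-6/13 + 13)*0 = (163/13)*0 = 0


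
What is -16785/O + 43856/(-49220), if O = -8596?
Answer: 112292881/105773780 ≈ 1.0616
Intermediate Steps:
-16785/O + 43856/(-49220) = -16785/(-8596) + 43856/(-49220) = -16785*(-1/8596) + 43856*(-1/49220) = 16785/8596 - 10964/12305 = 112292881/105773780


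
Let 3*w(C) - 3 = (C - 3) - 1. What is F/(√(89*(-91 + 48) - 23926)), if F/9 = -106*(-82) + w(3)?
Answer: -26078*I*√33/319 ≈ -469.61*I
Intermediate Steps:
w(C) = -⅓ + C/3 (w(C) = 1 + ((C - 3) - 1)/3 = 1 + ((-3 + C) - 1)/3 = 1 + (-4 + C)/3 = 1 + (-4/3 + C/3) = -⅓ + C/3)
F = 78234 (F = 9*(-106*(-82) + (-⅓ + (⅓)*3)) = 9*(8692 + (-⅓ + 1)) = 9*(8692 + ⅔) = 9*(26078/3) = 78234)
F/(√(89*(-91 + 48) - 23926)) = 78234/(√(89*(-91 + 48) - 23926)) = 78234/(√(89*(-43) - 23926)) = 78234/(√(-3827 - 23926)) = 78234/(√(-27753)) = 78234/((29*I*√33)) = 78234*(-I*√33/957) = -26078*I*√33/319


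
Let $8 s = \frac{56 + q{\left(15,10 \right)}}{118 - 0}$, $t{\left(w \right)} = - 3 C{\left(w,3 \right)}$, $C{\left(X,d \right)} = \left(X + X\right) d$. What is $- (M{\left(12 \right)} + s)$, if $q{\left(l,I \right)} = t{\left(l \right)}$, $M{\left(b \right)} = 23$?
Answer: $- \frac{10749}{472} \approx -22.773$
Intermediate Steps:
$C{\left(X,d \right)} = 2 X d$
$t{\left(w \right)} = - 18 w$ ($t{\left(w \right)} = - 3 \cdot 2 w 3 = - 3 \cdot 6 w = - 18 w$)
$q{\left(l,I \right)} = - 18 l$
$s = - \frac{107}{472}$ ($s = \frac{\left(56 - 270\right) \frac{1}{118 - 0}}{8} = \frac{\left(56 - 270\right) \frac{1}{118 + 0}}{8} = \frac{\left(-214\right) \frac{1}{118}}{8} = \frac{1}{8} \left(- \frac{107}{59}\right) = - \frac{107}{472} \approx -0.22669$)
$- (M{\left(12 \right)} + s) = - (23 - \frac{107}{472}) = \left(-1\right) \frac{10749}{472} = - \frac{10749}{472}$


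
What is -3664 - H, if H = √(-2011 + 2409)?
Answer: -3664 - √398 ≈ -3683.9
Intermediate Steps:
H = √398 ≈ 19.950
-3664 - H = -3664 - √398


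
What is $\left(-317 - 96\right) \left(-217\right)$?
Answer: $89621$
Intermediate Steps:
$\left(-317 - 96\right) \left(-217\right) = \left(-413\right) \left(-217\right) = 89621$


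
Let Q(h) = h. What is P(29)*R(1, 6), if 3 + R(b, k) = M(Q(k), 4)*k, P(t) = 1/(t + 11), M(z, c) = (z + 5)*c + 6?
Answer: 297/40 ≈ 7.4250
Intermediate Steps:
M(z, c) = 6 + c*(5 + z) (M(z, c) = (5 + z)*c + 6 = c*(5 + z) + 6 = 6 + c*(5 + z))
P(t) = 1/(11 + t)
R(b, k) = -3 + k*(26 + 4*k) (R(b, k) = -3 + (6 + 5*4 + 4*k)*k = -3 + (6 + 20 + 4*k)*k = -3 + (26 + 4*k)*k = -3 + k*(26 + 4*k))
P(29)*R(1, 6) = (-3 + 2*6*(13 + 2*6))/(11 + 29) = (-3 + 2*6*(13 + 12))/40 = (-3 + 2*6*25)/40 = (-3 + 300)/40 = (1/40)*297 = 297/40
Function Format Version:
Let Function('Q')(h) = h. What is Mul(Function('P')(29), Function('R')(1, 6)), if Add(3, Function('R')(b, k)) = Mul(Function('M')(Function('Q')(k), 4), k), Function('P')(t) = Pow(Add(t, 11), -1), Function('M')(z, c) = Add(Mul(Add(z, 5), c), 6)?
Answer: Rational(297, 40) ≈ 7.4250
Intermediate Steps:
Function('M')(z, c) = Add(6, Mul(c, Add(5, z))) (Function('M')(z, c) = Add(Mul(Add(5, z), c), 6) = Add(Mul(c, Add(5, z)), 6) = Add(6, Mul(c, Add(5, z))))
Function('P')(t) = Pow(Add(11, t), -1)
Function('R')(b, k) = Add(-3, Mul(k, Add(26, Mul(4, k)))) (Function('R')(b, k) = Add(-3, Mul(Add(6, Mul(5, 4), Mul(4, k)), k)) = Add(-3, Mul(Add(6, 20, Mul(4, k)), k)) = Add(-3, Mul(Add(26, Mul(4, k)), k)) = Add(-3, Mul(k, Add(26, Mul(4, k)))))
Mul(Function('P')(29), Function('R')(1, 6)) = Mul(Pow(Add(11, 29), -1), Add(-3, Mul(2, 6, Add(13, Mul(2, 6))))) = Mul(Pow(40, -1), Add(-3, Mul(2, 6, Add(13, 12)))) = Mul(Rational(1, 40), Add(-3, Mul(2, 6, 25))) = Mul(Rational(1, 40), Add(-3, 300)) = Mul(Rational(1, 40), 297) = Rational(297, 40)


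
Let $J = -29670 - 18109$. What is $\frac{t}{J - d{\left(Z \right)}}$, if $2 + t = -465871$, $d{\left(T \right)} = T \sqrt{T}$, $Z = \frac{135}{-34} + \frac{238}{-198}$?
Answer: $\frac{848881232550095953032}{87059561015338294067} + \frac{81908056880694 i \sqrt{6511714}}{87059561015338294067} \approx 9.7506 + 0.0024008 i$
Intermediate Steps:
$J = -47779$ ($J = -29670 - 18109 = -47779$)
$Z = - \frac{17411}{3366}$ ($Z = 135 \left(- \frac{1}{34}\right) + 238 \left(- \frac{1}{198}\right) = - \frac{135}{34} - \frac{119}{99} = - \frac{17411}{3366} \approx -5.1726$)
$d{\left(T \right)} = T^{\frac{3}{2}}$
$t = -465873$ ($t = -2 - 465871 = -465873$)
$\frac{t}{J - d{\left(Z \right)}} = - \frac{465873}{-47779 - \left(- \frac{17411}{3366}\right)^{\frac{3}{2}}} = - \frac{465873}{-47779 - - \frac{17411 i \sqrt{6511714}}{3776652}} = - \frac{465873}{-47779 + \frac{17411 i \sqrt{6511714}}{3776652}}$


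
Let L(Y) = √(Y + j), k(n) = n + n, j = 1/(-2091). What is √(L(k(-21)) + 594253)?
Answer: √(2598241101093 + 2091*I*√183637893)/2091 ≈ 770.88 + 0.0042035*I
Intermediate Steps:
j = -1/2091 ≈ -0.00047824
k(n) = 2*n
L(Y) = √(-1/2091 + Y) (L(Y) = √(Y - 1/2091) = √(-1/2091 + Y))
√(L(k(-21)) + 594253) = √(√(-2091 + 4372281*(2*(-21)))/2091 + 594253) = √(√(-2091 + 4372281*(-42))/2091 + 594253) = √(√(-2091 - 183635802)/2091 + 594253) = √(√(-183637893)/2091 + 594253) = √((I*√183637893)/2091 + 594253) = √(I*√183637893/2091 + 594253) = √(594253 + I*√183637893/2091)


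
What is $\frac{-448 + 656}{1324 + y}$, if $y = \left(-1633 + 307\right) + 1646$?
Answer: $\frac{52}{411} \approx 0.12652$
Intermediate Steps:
$y = 320$ ($y = -1326 + 1646 = 320$)
$\frac{-448 + 656}{1324 + y} = \frac{-448 + 656}{1324 + 320} = \frac{208}{1644} = 208 \cdot \frac{1}{1644} = \frac{52}{411}$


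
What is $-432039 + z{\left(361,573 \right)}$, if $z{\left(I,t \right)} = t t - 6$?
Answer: $-103716$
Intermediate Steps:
$z{\left(I,t \right)} = -6 + t^{2}$ ($z{\left(I,t \right)} = t^{2} - 6 = -6 + t^{2}$)
$-432039 + z{\left(361,573 \right)} = -432039 - \left(6 - 573^{2}\right) = -432039 + \left(-6 + 328329\right) = -432039 + 328323 = -103716$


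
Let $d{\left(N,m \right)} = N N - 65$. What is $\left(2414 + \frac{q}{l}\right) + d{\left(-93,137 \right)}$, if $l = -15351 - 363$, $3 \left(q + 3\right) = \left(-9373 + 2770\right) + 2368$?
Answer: $\frac{259235980}{23571} \approx 10998.0$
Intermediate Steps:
$q = - \frac{4244}{3}$ ($q = -3 + \frac{\left(-9373 + 2770\right) + 2368}{3} = -3 + \frac{-6603 + 2368}{3} = -3 + \frac{1}{3} \left(-4235\right) = -3 - \frac{4235}{3} = - \frac{4244}{3} \approx -1414.7$)
$l = -15714$
$d{\left(N,m \right)} = -65 + N^{2}$ ($d{\left(N,m \right)} = N^{2} - 65 = -65 + N^{2}$)
$\left(2414 + \frac{q}{l}\right) + d{\left(-93,137 \right)} = \left(2414 - \frac{4244}{3 \left(-15714\right)}\right) - \left(65 - \left(-93\right)^{2}\right) = \left(2414 - - \frac{2122}{23571}\right) + \left(-65 + 8649\right) = \left(2414 + \frac{2122}{23571}\right) + 8584 = \frac{56902516}{23571} + 8584 = \frac{259235980}{23571}$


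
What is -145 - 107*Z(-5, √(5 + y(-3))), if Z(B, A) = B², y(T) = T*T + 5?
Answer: -2820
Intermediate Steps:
y(T) = 5 + T² (y(T) = T² + 5 = 5 + T²)
-145 - 107*Z(-5, √(5 + y(-3))) = -145 - 107*(-5)² = -145 - 107*25 = -145 - 2675 = -2820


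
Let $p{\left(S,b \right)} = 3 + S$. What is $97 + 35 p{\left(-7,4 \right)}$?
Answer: $-43$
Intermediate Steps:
$97 + 35 p{\left(-7,4 \right)} = 97 + 35 \left(3 - 7\right) = 97 + 35 \left(-4\right) = 97 - 140 = -43$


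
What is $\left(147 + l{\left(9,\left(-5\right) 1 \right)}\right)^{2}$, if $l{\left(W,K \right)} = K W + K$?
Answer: $9409$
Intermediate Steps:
$l{\left(W,K \right)} = K + K W$
$\left(147 + l{\left(9,\left(-5\right) 1 \right)}\right)^{2} = \left(147 + \left(-5\right) 1 \left(1 + 9\right)\right)^{2} = \left(147 - 50\right)^{2} = 97^{2} = 9409$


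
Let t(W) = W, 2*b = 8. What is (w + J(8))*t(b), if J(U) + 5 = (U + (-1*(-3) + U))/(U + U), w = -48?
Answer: -829/4 ≈ -207.25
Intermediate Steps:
b = 4 (b = (½)*8 = 4)
J(U) = -5 + (3 + 2*U)/(2*U) (J(U) = -5 + (U + (-1*(-3) + U))/(U + U) = -5 + (U + (3 + U))/((2*U)) = -5 + (3 + 2*U)*(1/(2*U)) = -5 + (3 + 2*U)/(2*U))
(w + J(8))*t(b) = (-48 + (-4 + (3/2)/8))*4 = (-48 + (-4 + (3/2)*(⅛)))*4 = (-48 + (-4 + 3/16))*4 = (-48 - 61/16)*4 = -829/16*4 = -829/4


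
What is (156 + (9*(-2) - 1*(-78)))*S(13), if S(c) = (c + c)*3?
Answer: 16848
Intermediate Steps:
S(c) = 6*c (S(c) = (2*c)*3 = 6*c)
(156 + (9*(-2) - 1*(-78)))*S(13) = (156 + (9*(-2) - 1*(-78)))*(6*13) = (156 + (-18 + 78))*78 = (156 + 60)*78 = 216*78 = 16848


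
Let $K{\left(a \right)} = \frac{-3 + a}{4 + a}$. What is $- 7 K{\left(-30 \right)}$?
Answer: $- \frac{231}{26} \approx -8.8846$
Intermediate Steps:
$K{\left(a \right)} = \frac{-3 + a}{4 + a}$
$- 7 K{\left(-30 \right)} = - 7 \frac{-3 - 30}{4 - 30} = - 7 \frac{1}{-26} \left(-33\right) = - 7 \left(\left(- \frac{1}{26}\right) \left(-33\right)\right) = \left(-7\right) \frac{33}{26} = - \frac{231}{26}$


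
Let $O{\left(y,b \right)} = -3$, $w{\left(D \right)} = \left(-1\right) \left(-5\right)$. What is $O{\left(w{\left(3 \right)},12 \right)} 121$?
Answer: $-363$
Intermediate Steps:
$w{\left(D \right)} = 5$
$O{\left(w{\left(3 \right)},12 \right)} 121 = \left(-3\right) 121 = -363$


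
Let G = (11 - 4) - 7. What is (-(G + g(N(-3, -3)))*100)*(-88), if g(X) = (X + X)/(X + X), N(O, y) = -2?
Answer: 8800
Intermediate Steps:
g(X) = 1 (g(X) = (2*X)/((2*X)) = (2*X)*(1/(2*X)) = 1)
G = 0 (G = 7 - 7 = 0)
(-(G + g(N(-3, -3)))*100)*(-88) = (-(0 + 1)*100)*(-88) = (-1*1*100)*(-88) = -1*100*(-88) = -100*(-88) = 8800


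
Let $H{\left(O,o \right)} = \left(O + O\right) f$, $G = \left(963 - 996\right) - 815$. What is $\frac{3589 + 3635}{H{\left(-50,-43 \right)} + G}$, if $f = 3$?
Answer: $- \frac{258}{41} \approx -6.2927$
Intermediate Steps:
$G = -848$ ($G = -33 - 815 = -848$)
$H{\left(O,o \right)} = 6 O$ ($H{\left(O,o \right)} = \left(O + O\right) 3 = 2 O 3 = 6 O$)
$\frac{3589 + 3635}{H{\left(-50,-43 \right)} + G} = \frac{3589 + 3635}{6 \left(-50\right) - 848} = \frac{7224}{-300 - 848} = \frac{7224}{-1148} = 7224 \left(- \frac{1}{1148}\right) = - \frac{258}{41}$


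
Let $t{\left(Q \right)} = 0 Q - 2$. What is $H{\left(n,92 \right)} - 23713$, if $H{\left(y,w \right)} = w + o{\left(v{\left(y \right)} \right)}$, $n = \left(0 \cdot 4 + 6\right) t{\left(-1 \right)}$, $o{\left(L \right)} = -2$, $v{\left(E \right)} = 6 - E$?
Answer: $-23623$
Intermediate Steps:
$t{\left(Q \right)} = -2$ ($t{\left(Q \right)} = 0 - 2 = -2$)
$n = -12$ ($n = \left(0 \cdot 4 + 6\right) \left(-2\right) = \left(0 + 6\right) \left(-2\right) = 6 \left(-2\right) = -12$)
$H{\left(y,w \right)} = -2 + w$ ($H{\left(y,w \right)} = w - 2 = -2 + w$)
$H{\left(n,92 \right)} - 23713 = \left(-2 + 92\right) - 23713 = 90 - 23713 = -23623$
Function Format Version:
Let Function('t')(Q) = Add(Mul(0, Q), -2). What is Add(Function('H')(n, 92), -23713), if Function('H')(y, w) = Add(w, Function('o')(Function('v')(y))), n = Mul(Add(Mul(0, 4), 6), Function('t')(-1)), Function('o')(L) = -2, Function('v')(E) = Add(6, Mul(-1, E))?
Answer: -23623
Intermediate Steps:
Function('t')(Q) = -2 (Function('t')(Q) = Add(0, -2) = -2)
n = -12 (n = Mul(Add(Mul(0, 4), 6), -2) = Mul(Add(0, 6), -2) = Mul(6, -2) = -12)
Function('H')(y, w) = Add(-2, w) (Function('H')(y, w) = Add(w, -2) = Add(-2, w))
Add(Function('H')(n, 92), -23713) = Add(Add(-2, 92), -23713) = Add(90, -23713) = -23623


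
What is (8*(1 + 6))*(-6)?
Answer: -336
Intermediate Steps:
(8*(1 + 6))*(-6) = (8*7)*(-6) = 56*(-6) = -336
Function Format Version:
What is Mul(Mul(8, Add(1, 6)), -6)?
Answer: -336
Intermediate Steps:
Mul(Mul(8, Add(1, 6)), -6) = Mul(Mul(8, 7), -6) = Mul(56, -6) = -336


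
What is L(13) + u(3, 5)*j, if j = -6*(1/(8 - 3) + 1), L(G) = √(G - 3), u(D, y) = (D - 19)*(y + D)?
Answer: 4608/5 + √10 ≈ 924.76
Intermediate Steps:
u(D, y) = (-19 + D)*(D + y)
L(G) = √(-3 + G)
j = -36/5 (j = -6*(1/5 + 1) = -6*(⅕ + 1) = -6*6/5 = -36/5 ≈ -7.2000)
L(13) + u(3, 5)*j = √(-3 + 13) + (3² - 19*3 - 19*5 + 3*5)*(-36/5) = √10 + (9 - 57 - 95 + 15)*(-36/5) = √10 - 128*(-36/5) = √10 + 4608/5 = 4608/5 + √10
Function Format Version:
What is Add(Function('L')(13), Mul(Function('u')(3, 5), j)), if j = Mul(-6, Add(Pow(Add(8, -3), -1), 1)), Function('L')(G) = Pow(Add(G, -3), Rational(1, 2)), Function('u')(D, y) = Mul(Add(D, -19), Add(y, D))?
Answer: Add(Rational(4608, 5), Pow(10, Rational(1, 2))) ≈ 924.76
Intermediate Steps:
Function('u')(D, y) = Mul(Add(-19, D), Add(D, y))
Function('L')(G) = Pow(Add(-3, G), Rational(1, 2))
j = Rational(-36, 5) (j = Mul(-6, Add(Pow(5, -1), 1)) = Mul(-6, Add(Rational(1, 5), 1)) = Mul(-6, Rational(6, 5)) = Rational(-36, 5) ≈ -7.2000)
Add(Function('L')(13), Mul(Function('u')(3, 5), j)) = Add(Pow(Add(-3, 13), Rational(1, 2)), Mul(Add(Pow(3, 2), Mul(-19, 3), Mul(-19, 5), Mul(3, 5)), Rational(-36, 5))) = Add(Pow(10, Rational(1, 2)), Mul(Add(9, -57, -95, 15), Rational(-36, 5))) = Add(Pow(10, Rational(1, 2)), Mul(-128, Rational(-36, 5))) = Add(Pow(10, Rational(1, 2)), Rational(4608, 5)) = Add(Rational(4608, 5), Pow(10, Rational(1, 2)))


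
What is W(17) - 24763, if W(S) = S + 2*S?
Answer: -24712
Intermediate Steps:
W(S) = 3*S
W(17) - 24763 = 3*17 - 24763 = 51 - 24763 = -24712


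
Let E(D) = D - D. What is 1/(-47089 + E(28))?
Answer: -1/47089 ≈ -2.1236e-5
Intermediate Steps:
E(D) = 0
1/(-47089 + E(28)) = 1/(-47089 + 0) = 1/(-47089) = -1/47089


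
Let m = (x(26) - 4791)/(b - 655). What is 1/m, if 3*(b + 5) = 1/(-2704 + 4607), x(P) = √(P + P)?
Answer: 6017398583/43680755987 + 7535878*√13/131042267961 ≈ 0.13797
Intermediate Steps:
x(P) = √2*√P (x(P) = √(2*P) = √2*√P)
b = -28544/5709 (b = -5 + 1/(3*(-2704 + 4607)) = -5 + (⅓)/1903 = -5 + (⅓)*(1/1903) = -5 + 1/5709 = -28544/5709 ≈ -4.9998)
m = 27351819/3767939 - 11418*√13/3767939 (m = (√2*√26 - 4791)/(-28544/5709 - 655) = (2*√13 - 4791)/(-3767939/5709) = (-4791 + 2*√13)*(-5709/3767939) = 27351819/3767939 - 11418*√13/3767939 ≈ 7.2482)
1/m = 1/(27351819/3767939 - 11418*√13/3767939)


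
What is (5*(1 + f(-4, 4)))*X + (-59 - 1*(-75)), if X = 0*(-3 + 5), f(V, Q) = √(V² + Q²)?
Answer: 16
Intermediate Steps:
f(V, Q) = √(Q² + V²)
X = 0 (X = 0*2 = 0)
(5*(1 + f(-4, 4)))*X + (-59 - 1*(-75)) = (5*(1 + √(4² + (-4)²)))*0 + (-59 - 1*(-75)) = (5*(1 + √(16 + 16)))*0 + (-59 + 75) = (5*(1 + √32))*0 + 16 = (5*(1 + 4*√2))*0 + 16 = (5 + 20*√2)*0 + 16 = 0 + 16 = 16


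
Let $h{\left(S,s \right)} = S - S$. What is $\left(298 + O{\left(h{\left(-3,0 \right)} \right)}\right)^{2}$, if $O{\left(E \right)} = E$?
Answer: $88804$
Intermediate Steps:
$h{\left(S,s \right)} = 0$
$\left(298 + O{\left(h{\left(-3,0 \right)} \right)}\right)^{2} = \left(298 + 0\right)^{2} = 298^{2} = 88804$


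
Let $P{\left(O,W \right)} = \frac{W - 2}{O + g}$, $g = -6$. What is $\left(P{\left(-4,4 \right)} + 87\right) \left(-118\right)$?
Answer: $- \frac{51212}{5} \approx -10242.0$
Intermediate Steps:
$P{\left(O,W \right)} = \frac{-2 + W}{-6 + O}$ ($P{\left(O,W \right)} = \frac{W - 2}{O - 6} = \frac{-2 + W}{-6 + O}$)
$\left(P{\left(-4,4 \right)} + 87\right) \left(-118\right) = \left(\frac{-2 + 4}{-6 - 4} + 87\right) \left(-118\right) = \left(\frac{1}{-10} \cdot 2 + 87\right) \left(-118\right) = \left(\left(- \frac{1}{10}\right) 2 + 87\right) \left(-118\right) = \left(- \frac{1}{5} + 87\right) \left(-118\right) = \frac{434}{5} \left(-118\right) = - \frac{51212}{5}$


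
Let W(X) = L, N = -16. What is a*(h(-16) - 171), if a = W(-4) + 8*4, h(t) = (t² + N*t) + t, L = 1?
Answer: 10725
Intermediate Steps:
h(t) = t² - 15*t (h(t) = (t² - 16*t) + t = t² - 15*t)
W(X) = 1
a = 33 (a = 1 + 8*4 = 1 + 32 = 33)
a*(h(-16) - 171) = 33*(-16*(-15 - 16) - 171) = 33*(-16*(-31) - 171) = 33*(496 - 171) = 33*325 = 10725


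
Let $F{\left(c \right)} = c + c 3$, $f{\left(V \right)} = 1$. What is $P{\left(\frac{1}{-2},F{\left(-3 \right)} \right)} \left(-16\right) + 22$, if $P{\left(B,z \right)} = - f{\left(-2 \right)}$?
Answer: $38$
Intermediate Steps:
$F{\left(c \right)} = 4 c$ ($F{\left(c \right)} = c + 3 c = 4 c$)
$P{\left(B,z \right)} = -1$ ($P{\left(B,z \right)} = \left(-1\right) 1 = -1$)
$P{\left(\frac{1}{-2},F{\left(-3 \right)} \right)} \left(-16\right) + 22 = \left(-1\right) \left(-16\right) + 22 = 16 + 22 = 38$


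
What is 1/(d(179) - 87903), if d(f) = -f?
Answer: -1/88082 ≈ -1.1353e-5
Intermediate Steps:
1/(d(179) - 87903) = 1/(-1*179 - 87903) = 1/(-179 - 87903) = 1/(-88082) = -1/88082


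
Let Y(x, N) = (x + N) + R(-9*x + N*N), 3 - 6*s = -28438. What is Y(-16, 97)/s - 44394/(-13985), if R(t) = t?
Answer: 2070998694/397747385 ≈ 5.2068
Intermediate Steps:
s = 28441/6 (s = 1/2 - 1/6*(-28438) = 1/2 + 14219/3 = 28441/6 ≈ 4740.2)
Y(x, N) = N + N**2 - 8*x (Y(x, N) = (x + N) + (-9*x + N*N) = (N + x) + (-9*x + N**2) = (N + x) + (N**2 - 9*x) = N + N**2 - 8*x)
Y(-16, 97)/s - 44394/(-13985) = (97 + 97**2 - 8*(-16))/(28441/6) - 44394/(-13985) = (97 + 9409 + 128)*(6/28441) - 44394*(-1/13985) = 9634*(6/28441) + 44394/13985 = 57804/28441 + 44394/13985 = 2070998694/397747385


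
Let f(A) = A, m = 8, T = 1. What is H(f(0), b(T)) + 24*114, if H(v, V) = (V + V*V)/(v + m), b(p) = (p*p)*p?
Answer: 10945/4 ≈ 2736.3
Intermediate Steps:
b(p) = p³ (b(p) = p²*p = p³)
H(v, V) = (V + V²)/(8 + v) (H(v, V) = (V + V*V)/(v + 8) = (V + V²)/(8 + v))
H(f(0), b(T)) + 24*114 = 1³*(1 + 1³)/(8 + 0) + 24*114 = 1*(1 + 1)/8 + 2736 = 1*(⅛)*2 + 2736 = ¼ + 2736 = 10945/4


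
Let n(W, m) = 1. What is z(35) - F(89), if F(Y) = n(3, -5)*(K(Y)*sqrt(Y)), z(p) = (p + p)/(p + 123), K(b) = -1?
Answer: 35/79 + sqrt(89) ≈ 9.8770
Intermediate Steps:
z(p) = 2*p/(123 + p) (z(p) = (2*p)/(123 + p) = 2*p/(123 + p))
F(Y) = -sqrt(Y) (F(Y) = 1*(-sqrt(Y)) = -sqrt(Y))
z(35) - F(89) = 2*35/(123 + 35) - (-1)*sqrt(89) = 2*35/158 + sqrt(89) = 2*35*(1/158) + sqrt(89) = 35/79 + sqrt(89)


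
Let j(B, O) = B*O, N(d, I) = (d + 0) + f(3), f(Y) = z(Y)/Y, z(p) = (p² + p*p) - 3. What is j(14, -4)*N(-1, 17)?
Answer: -224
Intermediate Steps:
z(p) = -3 + 2*p² (z(p) = (p² + p²) - 3 = 2*p² - 3 = -3 + 2*p²)
f(Y) = (-3 + 2*Y²)/Y
N(d, I) = 5 + d (N(d, I) = (d + 0) + (-3/3 + 2*3) = d + (-3*⅓ + 6) = d + (-1 + 6) = d + 5 = 5 + d)
j(14, -4)*N(-1, 17) = (14*(-4))*(5 - 1) = -56*4 = -224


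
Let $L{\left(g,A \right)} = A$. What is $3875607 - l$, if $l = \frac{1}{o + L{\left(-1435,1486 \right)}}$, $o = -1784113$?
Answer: $\frac{6908761679590}{1782627} \approx 3.8756 \cdot 10^{6}$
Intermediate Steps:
$l = - \frac{1}{1782627}$ ($l = \frac{1}{-1784113 + 1486} = \frac{1}{-1782627} = - \frac{1}{1782627} \approx -5.6097 \cdot 10^{-7}$)
$3875607 - l = 3875607 - - \frac{1}{1782627} = 3875607 + \frac{1}{1782627} = \frac{6908761679590}{1782627}$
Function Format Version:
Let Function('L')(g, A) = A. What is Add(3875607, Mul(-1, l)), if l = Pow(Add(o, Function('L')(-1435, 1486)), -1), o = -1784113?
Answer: Rational(6908761679590, 1782627) ≈ 3.8756e+6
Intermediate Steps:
l = Rational(-1, 1782627) (l = Pow(Add(-1784113, 1486), -1) = Pow(-1782627, -1) = Rational(-1, 1782627) ≈ -5.6097e-7)
Add(3875607, Mul(-1, l)) = Add(3875607, Mul(-1, Rational(-1, 1782627))) = Add(3875607, Rational(1, 1782627)) = Rational(6908761679590, 1782627)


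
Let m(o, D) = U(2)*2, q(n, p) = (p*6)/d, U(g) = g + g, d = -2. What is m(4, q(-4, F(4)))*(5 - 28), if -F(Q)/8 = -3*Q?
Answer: -184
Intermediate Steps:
F(Q) = 24*Q (F(Q) = -(-24)*Q = 24*Q)
U(g) = 2*g
q(n, p) = -3*p (q(n, p) = (p*6)/(-2) = (6*p)*(-1/2) = -3*p)
m(o, D) = 8 (m(o, D) = (2*2)*2 = 4*2 = 8)
m(4, q(-4, F(4)))*(5 - 28) = 8*(5 - 28) = 8*(-23) = -184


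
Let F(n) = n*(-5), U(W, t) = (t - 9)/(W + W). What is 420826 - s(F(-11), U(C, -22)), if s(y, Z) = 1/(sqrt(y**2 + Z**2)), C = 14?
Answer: 420826 - 28*sqrt(2372561)/2372561 ≈ 4.2083e+5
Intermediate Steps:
U(W, t) = (-9 + t)/(2*W) (U(W, t) = (-9 + t)/((2*W)) = (-9 + t)*(1/(2*W)) = (-9 + t)/(2*W))
F(n) = -5*n
s(y, Z) = 1/sqrt(Z**2 + y**2) (s(y, Z) = 1/(sqrt(Z**2 + y**2)) = 1/sqrt(Z**2 + y**2))
420826 - s(F(-11), U(C, -22)) = 420826 - 1/sqrt(((1/2)*(-9 - 22)/14)**2 + (-5*(-11))**2) = 420826 - 1/sqrt(((1/2)*(1/14)*(-31))**2 + 55**2) = 420826 - 1/sqrt((-31/28)**2 + 3025) = 420826 - 1/sqrt(961/784 + 3025) = 420826 - 1/sqrt(2372561/784) = 420826 - 28*sqrt(2372561)/2372561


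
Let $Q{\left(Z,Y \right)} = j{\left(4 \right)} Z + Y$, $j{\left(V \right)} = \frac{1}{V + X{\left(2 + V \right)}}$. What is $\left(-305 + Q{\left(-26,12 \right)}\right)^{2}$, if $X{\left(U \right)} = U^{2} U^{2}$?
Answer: $\frac{214651801}{2500} \approx 85861.0$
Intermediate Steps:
$X{\left(U \right)} = U^{4}$
$j{\left(V \right)} = \frac{1}{V + \left(2 + V\right)^{4}}$
$Q{\left(Z,Y \right)} = Y + \frac{Z}{1300}$ ($Q{\left(Z,Y \right)} = \frac{Z}{4 + \left(2 + 4\right)^{4}} + Y = \frac{Z}{4 + 6^{4}} + Y = \frac{Z}{4 + 1296} + Y = \frac{Z}{1300} + Y = Y + \frac{Z}{1300}$)
$\left(-305 + Q{\left(-26,12 \right)}\right)^{2} = \left(-305 + \left(12 + \frac{1}{1300} \left(-26\right)\right)\right)^{2} = \left(-305 + \left(12 - \frac{1}{50}\right)\right)^{2} = \left(-305 + \frac{599}{50}\right)^{2} = \left(- \frac{14651}{50}\right)^{2} = \frac{214651801}{2500}$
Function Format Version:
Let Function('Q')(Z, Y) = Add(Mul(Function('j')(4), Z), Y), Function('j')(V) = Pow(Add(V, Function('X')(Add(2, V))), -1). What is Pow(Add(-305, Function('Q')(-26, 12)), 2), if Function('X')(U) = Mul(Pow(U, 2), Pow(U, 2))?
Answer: Rational(214651801, 2500) ≈ 85861.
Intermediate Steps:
Function('X')(U) = Pow(U, 4)
Function('j')(V) = Pow(Add(V, Pow(Add(2, V), 4)), -1)
Function('Q')(Z, Y) = Add(Y, Mul(Rational(1, 1300), Z)) (Function('Q')(Z, Y) = Add(Mul(Pow(Add(4, Pow(Add(2, 4), 4)), -1), Z), Y) = Add(Mul(Pow(Add(4, Pow(6, 4)), -1), Z), Y) = Add(Mul(Pow(Add(4, 1296), -1), Z), Y) = Add(Mul(Pow(1300, -1), Z), Y) = Add(Mul(Rational(1, 1300), Z), Y) = Add(Y, Mul(Rational(1, 1300), Z)))
Pow(Add(-305, Function('Q')(-26, 12)), 2) = Pow(Add(-305, Add(12, Mul(Rational(1, 1300), -26))), 2) = Pow(Add(-305, Add(12, Rational(-1, 50))), 2) = Pow(Add(-305, Rational(599, 50)), 2) = Pow(Rational(-14651, 50), 2) = Rational(214651801, 2500)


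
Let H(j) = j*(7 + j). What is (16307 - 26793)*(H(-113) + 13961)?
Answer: -271996354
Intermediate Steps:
(16307 - 26793)*(H(-113) + 13961) = (16307 - 26793)*(-113*(7 - 113) + 13961) = -10486*(-113*(-106) + 13961) = -10486*(11978 + 13961) = -10486*25939 = -271996354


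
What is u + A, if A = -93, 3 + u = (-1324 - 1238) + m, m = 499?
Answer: -2159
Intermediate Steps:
u = -2066 (u = -3 + ((-1324 - 1238) + 499) = -3 + (-2562 + 499) = -3 - 2063 = -2066)
u + A = -2066 - 93 = -2159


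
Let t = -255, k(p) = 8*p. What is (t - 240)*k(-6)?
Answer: 23760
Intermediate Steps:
(t - 240)*k(-6) = (-255 - 240)*(8*(-6)) = -495*(-48) = 23760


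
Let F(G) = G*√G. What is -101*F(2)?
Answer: -202*√2 ≈ -285.67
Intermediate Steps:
F(G) = G^(3/2)
-101*F(2) = -202*√2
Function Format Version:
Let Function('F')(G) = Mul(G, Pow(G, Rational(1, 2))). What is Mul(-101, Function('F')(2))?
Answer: Mul(-202, Pow(2, Rational(1, 2))) ≈ -285.67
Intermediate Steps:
Function('F')(G) = Pow(G, Rational(3, 2))
Mul(-101, Function('F')(2)) = Mul(-101, Pow(2, Rational(3, 2))) = Mul(-101, Mul(2, Pow(2, Rational(1, 2)))) = Mul(-202, Pow(2, Rational(1, 2)))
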